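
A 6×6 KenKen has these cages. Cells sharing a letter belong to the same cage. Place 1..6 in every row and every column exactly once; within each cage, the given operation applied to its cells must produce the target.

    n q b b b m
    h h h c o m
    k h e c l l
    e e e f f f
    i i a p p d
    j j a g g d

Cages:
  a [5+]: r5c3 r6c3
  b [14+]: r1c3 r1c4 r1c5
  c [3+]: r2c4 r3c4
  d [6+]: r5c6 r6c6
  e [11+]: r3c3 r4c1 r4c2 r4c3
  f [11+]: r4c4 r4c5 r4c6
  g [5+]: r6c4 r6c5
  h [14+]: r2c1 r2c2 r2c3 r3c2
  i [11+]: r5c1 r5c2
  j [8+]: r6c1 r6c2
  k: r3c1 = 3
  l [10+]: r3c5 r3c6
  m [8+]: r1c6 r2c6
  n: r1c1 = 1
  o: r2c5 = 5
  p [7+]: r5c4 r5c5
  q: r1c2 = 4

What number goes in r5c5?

4

Cage n is a single given cell, so r1c1 = 1.
Q is a freebie, so r1c2 = 4.
Cage o is a single given cell, leaving r2c5 = 5.
Cage k is a single given cell, leaving r3c1 = 3.
The only place for 2 in row 1 is r1c6.
Cage m needs two cells with sum 8, leaving r2c6 = 6.
Column 6 already has 6, so r3c6 = 4.
4 is placed in row 3; hence r3c5 = 6.
Column 5 already has 6, leaving r1c5 = 3.
Row 3 already has 6; hence r3c2 = 5.
Column 2 now contains 5, so r5c2 = 6.
6 is placed in row 5; hence r5c1 = 5.
Row 5 now contains 5, which forces r5c4 = 3.
Row 5 now contains 5; hence r5c6 = 1.
Column 1 already has 5, which forces r6c1 = 6.
1 is placed in column 6, which forces r6c6 = 5.
Cage f has sum 11, leaving r4c4 = 6.
The 3 cells of cage f must have sum 11, leaving r4c5 = 2.
Column 6 already has 5, so r4c6 = 3.
The two cells of cage p must have sum 7, so r5c5 = 4.
Cage j needs two cells with sum 8, so r6c2 = 2.
4 is placed in column 5, leaving r6c5 = 1.
The 3 cells of cage b must have sum 14; hence r1c3 = 6.
6 is placed in column 4, so r1c4 = 5.
Column 2 already has 2, which forces r2c2 = 3.
Cage e has sum 11; hence r3c3 = 1.
Row 3 already has 1, leaving r3c4 = 2.
2 is placed in row 4; hence r4c1 = 4.
Row 4 now contains 3, leaving r4c2 = 1.
Cage e has sum 11, which forces r4c3 = 5.
Row 5 already has 4, leaving r5c3 = 2.
Row 6 already has 1, leaving r6c3 = 3.
Row 6 already has 1, leaving r6c4 = 4.
Column 1 already has 4, leaving r2c1 = 2.
Column 3 already has 2; hence r2c3 = 4.
2 is placed in column 4, so r2c4 = 1.
Completed grid: 1 4 6 5 3 2 / 2 3 4 1 5 6 / 3 5 1 2 6 4 / 4 1 5 6 2 3 / 5 6 2 3 4 1 / 6 2 3 4 1 5.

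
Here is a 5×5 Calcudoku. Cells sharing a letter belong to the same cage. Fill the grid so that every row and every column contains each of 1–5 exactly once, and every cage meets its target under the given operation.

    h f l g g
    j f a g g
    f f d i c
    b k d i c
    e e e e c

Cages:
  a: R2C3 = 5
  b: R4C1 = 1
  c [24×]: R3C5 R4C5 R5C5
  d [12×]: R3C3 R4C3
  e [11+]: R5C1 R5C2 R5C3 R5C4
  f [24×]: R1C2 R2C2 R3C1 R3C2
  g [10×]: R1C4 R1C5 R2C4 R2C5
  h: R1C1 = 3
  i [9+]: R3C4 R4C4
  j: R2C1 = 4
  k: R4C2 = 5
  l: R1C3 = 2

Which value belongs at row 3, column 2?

1

Cage h is a single given cell, leaving R1C1 = 3.
L is a freebie; hence R1C3 = 2.
J is a freebie, leaving R2C1 = 4.
A is a freebie, so R2C3 = 5.
B is a freebie; hence R4C1 = 1.
Cage k is given, so R4C2 = 5.
Row 4 now contains 5; hence R4C4 = 4.
1 is placed in column 1, leaving R3C1 = 2.
The two cells of cage d must have product 12, which forces R3C3 = 4.
Column 4 now contains 4, leaving R3C4 = 5.
Row 3 now contains 4, leaving R3C5 = 3.
Row 4 now contains 4, which forces R4C3 = 3.
Column 5 now contains 3, which forces R4C5 = 2.
Column 1 now contains 2, so R5C1 = 5.
Column 3 already has 3; hence R5C3 = 1.
2 is placed in column 5, so R5C5 = 4.
The 4 cells of cage f must have product 24, leaving R1C2 = 4.
Column 4 now contains 5, leaving R1C4 = 1.
The 4 cells of cage g must have product 10; hence R1C5 = 5.
The 4 cells of cage f must have product 24; hence R2C2 = 3.
Cage g has product 10, which forces R2C4 = 2.
2 is placed in column 5, so R2C5 = 1.
Row 3 already has 3, so R3C2 = 1.
Column 2 now contains 3, which forces R5C2 = 2.
Column 4 already has 2; hence R5C4 = 3.
Completed grid: 3 4 2 1 5 / 4 3 5 2 1 / 2 1 4 5 3 / 1 5 3 4 2 / 5 2 1 3 4.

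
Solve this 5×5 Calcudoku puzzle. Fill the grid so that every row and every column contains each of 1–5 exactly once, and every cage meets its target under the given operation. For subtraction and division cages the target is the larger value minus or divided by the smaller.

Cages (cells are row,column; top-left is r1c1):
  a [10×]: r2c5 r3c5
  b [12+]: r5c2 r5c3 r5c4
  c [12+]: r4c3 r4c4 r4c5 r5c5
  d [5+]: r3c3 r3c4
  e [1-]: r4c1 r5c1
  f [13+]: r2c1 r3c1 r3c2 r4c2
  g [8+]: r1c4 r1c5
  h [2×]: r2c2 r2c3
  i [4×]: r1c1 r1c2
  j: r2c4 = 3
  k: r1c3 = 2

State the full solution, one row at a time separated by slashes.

K is a freebie, so r1c3 = 2.
Column 3 now contains 2, leaving r2c3 = 1.
Cage j is given, which forces r2c4 = 3.
Column 4 now contains 3; hence r1c4 = 5.
Cage g's pair has sum 8; hence r1c5 = 3.
Row 2 already has 1; hence r2c2 = 2.
Row 2 now contains 2, which forces r2c5 = 5.
5 is placed in column 5, which forces r3c5 = 2.
5 is placed in column 4, leaving r5c4 = 4.
Row 5 now contains 4; hence r5c5 = 1.
Row 2 now contains 5, which forces r2c1 = 4.
Cage d needs two cells with sum 5; hence r3c3 = 4.
Row 3 already has 2, leaving r3c4 = 1.
Cage c has sum 12, leaving r4c3 = 5.
Cage c has sum 12, leaving r4c4 = 2.
Column 5 already has 1; hence r4c5 = 4.
5 is placed in column 3, leaving r5c3 = 3.
4 is placed in column 1, which forces r1c1 = 1.
Cage i's pair has product 4, leaving r1c2 = 4.
1 is placed in column 1, leaving r4c1 = 3.
Cage f needs sum 13, so r4c2 = 1.
The two cells of cage e must have difference 1; hence r5c1 = 2.
Row 5 already has 3; hence r5c2 = 5.
Column 1 already has 3, so r3c1 = 5.
Column 2 already has 5, so r3c2 = 3.

1 4 2 5 3 / 4 2 1 3 5 / 5 3 4 1 2 / 3 1 5 2 4 / 2 5 3 4 1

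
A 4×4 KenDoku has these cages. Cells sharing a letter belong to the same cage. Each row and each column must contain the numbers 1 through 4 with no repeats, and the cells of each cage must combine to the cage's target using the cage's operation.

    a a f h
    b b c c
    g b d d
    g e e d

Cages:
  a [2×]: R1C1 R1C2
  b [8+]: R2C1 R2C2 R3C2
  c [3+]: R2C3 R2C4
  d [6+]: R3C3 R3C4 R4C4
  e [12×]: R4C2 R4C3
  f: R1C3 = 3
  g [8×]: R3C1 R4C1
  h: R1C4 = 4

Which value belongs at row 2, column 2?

F is a freebie, leaving R1C3 = 3.
Cage h is given, leaving R1C4 = 4.
Column 3 already has 3, which forces R4C3 = 4.
Cage g needs two cells with product 8, so R3C1 = 4.
4 is placed in row 4, which forces R4C1 = 2.
4 is placed in row 4, which forces R4C2 = 3.
Row 4 already has 3, which forces R4C4 = 1.
Column 1 already has 2, so R1C1 = 1.
The two cells of cage a must have product 2; hence R1C2 = 2.
Cage b needs sum 8, so R2C1 = 3.
The 3 cells of cage b must have sum 8; hence R2C2 = 4.
Cage c needs two cells with sum 3, so R2C3 = 1.
Column 4 now contains 1, leaving R2C4 = 2.
Cage b has sum 8, which forces R3C2 = 1.
The 3 cells of cage d must have sum 6, leaving R3C3 = 2.
Cage d needs sum 6, so R3C4 = 3.
Completed grid: 1 2 3 4 / 3 4 1 2 / 4 1 2 3 / 2 3 4 1.

4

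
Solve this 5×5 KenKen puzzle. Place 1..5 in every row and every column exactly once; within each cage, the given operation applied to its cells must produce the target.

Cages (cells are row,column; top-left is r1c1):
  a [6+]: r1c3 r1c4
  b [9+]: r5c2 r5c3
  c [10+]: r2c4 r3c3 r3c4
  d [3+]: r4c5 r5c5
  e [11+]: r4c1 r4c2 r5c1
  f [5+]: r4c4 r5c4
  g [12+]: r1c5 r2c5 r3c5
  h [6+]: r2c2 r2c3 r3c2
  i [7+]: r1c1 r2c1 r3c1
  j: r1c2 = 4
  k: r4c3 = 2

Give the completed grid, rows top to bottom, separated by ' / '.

Cage j is given, leaving r1c2 = 4.
Cage k is a single given cell, which forces r4c3 = 2.
2 is placed in row 4, leaving r4c5 = 1.
4 is placed in column 2, which forces r5c2 = 5.
5 is placed in row 5, leaving r5c3 = 4.
1 is placed in column 5, which forces r5c5 = 2.
Cage e needs sum 11, leaving r4c1 = 5.
Column 2 already has 5; hence r4c2 = 3.
Cage f needs two cells with sum 5; hence r4c4 = 4.
2 is placed in row 5, so r5c1 = 3.
Cage f's pair has sum 5, leaving r5c4 = 1.
The two cells of cage a must have sum 6; hence r1c3 = 1.
Column 4 now contains 1; hence r1c4 = 5.
Row 1 already has 5, so r1c5 = 3.
Cage h has sum 6, so r2c3 = 3.
Row 2 already has 3; hence r2c4 = 2.
Column 3 already has 3, which forces r3c3 = 5.
2 is placed in column 4, which forces r3c4 = 3.
Row 3 now contains 5, which forces r3c5 = 4.
Row 1 now contains 1, leaving r1c1 = 2.
Cage i needs sum 7, so r2c1 = 4.
2 is placed in row 2, so r2c2 = 1.
4 is placed in column 5, which forces r2c5 = 5.
Cage i needs sum 7, so r3c1 = 1.
Cage h has sum 6, so r3c2 = 2.

2 4 1 5 3 / 4 1 3 2 5 / 1 2 5 3 4 / 5 3 2 4 1 / 3 5 4 1 2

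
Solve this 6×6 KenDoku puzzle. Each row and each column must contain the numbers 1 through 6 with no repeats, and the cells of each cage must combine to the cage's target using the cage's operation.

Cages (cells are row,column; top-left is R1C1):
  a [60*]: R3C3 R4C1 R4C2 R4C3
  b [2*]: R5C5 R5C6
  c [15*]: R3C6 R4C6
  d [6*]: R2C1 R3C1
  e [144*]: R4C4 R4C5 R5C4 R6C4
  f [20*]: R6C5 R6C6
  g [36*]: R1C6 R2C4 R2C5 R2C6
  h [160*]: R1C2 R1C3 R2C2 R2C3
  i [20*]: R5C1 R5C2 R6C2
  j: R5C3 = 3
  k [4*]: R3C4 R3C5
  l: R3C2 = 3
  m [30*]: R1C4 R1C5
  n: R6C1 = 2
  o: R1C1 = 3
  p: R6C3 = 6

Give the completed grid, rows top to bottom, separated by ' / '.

Cage o is given, which forces R1C1 = 3.
L is a freebie; hence R3C2 = 3.
Row 3 now contains 3, leaving R3C6 = 5.
5 is placed in column 6; hence R4C6 = 3.
Cage j is a single given cell, which forces R5C3 = 3.
N is a freebie; hence R6C1 = 2.
Cage p is a single given cell, so R6C3 = 6.
5 is placed in column 6, leaving R6C6 = 4.
Row 6 now contains 4; hence R6C5 = 5.
The two cells of cage m must have product 30, leaving R1C4 = 5.
Column 5 already has 5, leaving R1C5 = 6.
Row 6 already has 5, which forces R6C2 = 1.
Row 6 now contains 1, leaving R6C4 = 3.
Cage g needs product 36, which forces R2C5 = 3.
In row 1, 1 can only go at R1C6, so R1C6 = 1.
Cage b's pair has product 2, so R5C5 = 1.
Column 6 now contains 1, which forces R5C6 = 2.
Cage g needs product 36, so R2C4 = 2.
2 is placed in column 6, which forces R2C6 = 6.
Cage k needs two cells with product 4, leaving R3C4 = 1.
Column 5 already has 1, which forces R3C5 = 4.
4 is placed in column 5, which forces R4C5 = 2.
Row 2 already has 6, so R2C1 = 1.
Row 3 already has 1, so R3C1 = 6.
Row 3 already has 1; hence R3C3 = 2.
6 is placed in column 1, so R4C1 = 5.
Row 4 now contains 5; hence R4C2 = 6.
Row 4 now contains 5, so R4C3 = 1.
6 is placed in row 4, so R4C4 = 4.
Column 1 already has 5; hence R5C1 = 4.
Row 5 now contains 4, so R5C2 = 5.
Column 4 already has 4; hence R5C4 = 6.
The 4 cells of cage h must have product 160; hence R1C2 = 2.
2 is placed in column 3, so R1C3 = 4.
Column 2 already has 5; hence R2C2 = 4.
Cage h has product 160, so R2C3 = 5.

3 2 4 5 6 1 / 1 4 5 2 3 6 / 6 3 2 1 4 5 / 5 6 1 4 2 3 / 4 5 3 6 1 2 / 2 1 6 3 5 4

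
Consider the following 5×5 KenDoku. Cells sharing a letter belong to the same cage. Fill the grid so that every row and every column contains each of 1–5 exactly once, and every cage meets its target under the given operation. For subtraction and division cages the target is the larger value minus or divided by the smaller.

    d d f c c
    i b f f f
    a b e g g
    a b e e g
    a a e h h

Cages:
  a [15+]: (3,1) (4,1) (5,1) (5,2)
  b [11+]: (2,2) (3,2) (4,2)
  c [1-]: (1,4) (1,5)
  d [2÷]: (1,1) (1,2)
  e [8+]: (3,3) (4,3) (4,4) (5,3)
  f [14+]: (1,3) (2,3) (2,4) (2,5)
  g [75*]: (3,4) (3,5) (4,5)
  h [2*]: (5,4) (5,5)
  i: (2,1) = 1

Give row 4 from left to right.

Cage i is given, leaving (2,1) = 1.
Cage g needs product 75, leaving (3,4) = 5.
Cage g needs product 75, so (3,5) = 3.
Cage g needs product 75, leaving (4,5) = 5.
The 3 cells of cage b must have sum 11, which forces (2,2) = 5.
Cage a has sum 15; hence (5,1) = 5.
Cage f needs sum 14, leaving (1,3) = 5.
Row 1 needs a 3, and only (1,4) is open for it.
Cage f has sum 14, so (2,3) = 3.
Cage e needs sum 8, which forces (4,4) = 1.
Column 4 now contains 1, which forces (5,4) = 2.
Row 5 now contains 2, which forces (5,5) = 1.
Column 4 now contains 2, leaving (2,4) = 4.
Cage f has sum 14, leaving (2,5) = 2.
The 4 cells of cage e must have sum 8, so (3,3) = 1.
Cage e needs sum 8, leaving (4,3) = 2.
Row 5 now contains 1, so (5,3) = 4.
Column 5 now contains 2, which forces (1,5) = 4.
Cage a needs sum 15, leaving (3,1) = 4.
The 3 cells of cage b must have sum 11, leaving (3,2) = 2.
The 4 cells of cage a must have sum 15, leaving (4,1) = 3.
Row 4 already has 2; hence (4,2) = 4.
4 is placed in row 5, so (5,2) = 3.
4 is placed in row 1, so (1,1) = 2.
Column 2 already has 2, leaving (1,2) = 1.
Completed grid: 2 1 5 3 4 / 1 5 3 4 2 / 4 2 1 5 3 / 3 4 2 1 5 / 5 3 4 2 1.

3 4 2 1 5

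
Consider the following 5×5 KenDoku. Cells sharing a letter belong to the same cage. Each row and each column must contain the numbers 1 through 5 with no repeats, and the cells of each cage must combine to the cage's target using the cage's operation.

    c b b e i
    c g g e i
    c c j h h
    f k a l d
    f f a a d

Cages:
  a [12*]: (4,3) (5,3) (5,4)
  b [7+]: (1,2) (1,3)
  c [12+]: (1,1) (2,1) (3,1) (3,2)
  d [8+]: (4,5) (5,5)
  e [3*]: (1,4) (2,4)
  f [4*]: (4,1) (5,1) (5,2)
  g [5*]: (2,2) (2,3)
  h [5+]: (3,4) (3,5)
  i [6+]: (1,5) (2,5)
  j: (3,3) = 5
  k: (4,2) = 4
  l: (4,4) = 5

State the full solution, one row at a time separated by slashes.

5 3 4 1 2 / 2 5 1 3 4 / 3 2 5 4 1 / 1 4 2 5 3 / 4 1 3 2 5

Cage j is given; hence (3,3) = 5.
Cage k is a single given cell, so (4,2) = 4.
L is a freebie; hence (4,4) = 5.
Row 4 now contains 5, which forces (4,5) = 3.
Column 5 now contains 3, leaving (5,5) = 5.
The two cells of cage g must have product 5; hence (2,2) = 5.
Column 3 already has 5; hence (2,3) = 1.
Row 2 already has 1, so (2,4) = 3.
Column 3 now contains 1; hence (4,3) = 2.
5 is placed in column 2, which forces (1,2) = 3.
Column 3 now contains 2, so (1,3) = 4.
Column 4 already has 3, which forces (1,4) = 1.
4 is placed in row 1; hence (1,5) = 2.
Column 5 now contains 2, which forces (2,5) = 4.
1 is placed in column 4; hence (3,4) = 4.
4 is placed in column 5; hence (3,5) = 1.
Row 4 already has 2, so (4,1) = 1.
The 3 cells of cage f must have product 4; hence (5,1) = 4.
Cage f needs product 4, which forces (5,2) = 1.
Cage a has product 12, leaving (5,3) = 3.
The 3 cells of cage a must have product 12, leaving (5,4) = 2.
3 is placed in row 1; hence (1,1) = 5.
Row 2 already has 4, which forces (2,1) = 2.
Cage c has sum 12; hence (3,1) = 3.
1 is placed in row 3; hence (3,2) = 2.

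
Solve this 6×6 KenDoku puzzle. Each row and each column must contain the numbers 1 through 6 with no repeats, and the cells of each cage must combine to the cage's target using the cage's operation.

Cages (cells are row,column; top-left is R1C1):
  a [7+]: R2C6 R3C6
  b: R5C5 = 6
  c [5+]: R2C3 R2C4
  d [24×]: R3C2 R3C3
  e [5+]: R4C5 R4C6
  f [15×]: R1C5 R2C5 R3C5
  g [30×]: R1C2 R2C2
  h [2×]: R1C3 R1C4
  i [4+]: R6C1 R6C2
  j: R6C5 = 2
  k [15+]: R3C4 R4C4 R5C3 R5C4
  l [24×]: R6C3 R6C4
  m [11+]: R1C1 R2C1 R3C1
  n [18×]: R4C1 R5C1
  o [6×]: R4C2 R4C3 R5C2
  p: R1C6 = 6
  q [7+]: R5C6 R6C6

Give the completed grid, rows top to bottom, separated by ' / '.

4 5 1 2 3 6 / 5 6 2 3 1 4 / 2 4 6 1 5 3 / 6 2 3 5 4 1 / 3 1 5 4 6 2 / 1 3 4 6 2 5

Cage p is given, which forces R1C6 = 6.
B is a freebie, leaving R5C5 = 6.
Cage j is a single given cell, so R6C5 = 2.
Row 1 now contains 6, which forces R1C2 = 5.
Cage g needs two cells with product 30, leaving R2C2 = 6.
Column 2 already has 6, so R3C2 = 4.
Row 3 now contains 4, which forces R3C3 = 6.
Cage n needs two cells with product 18; hence R4C1 = 6.
Row 5 already has 6, leaving R5C1 = 3.
Column 1 now contains 3, so R6C1 = 1.
Row 6 already has 1; hence R6C2 = 3.
Column 3 already has 6, leaving R6C3 = 4.
Row 6 already has 4, which forces R6C4 = 6.
Row 6 already has 4; hence R6C6 = 5.
Cage a's pair has sum 7, so R2C6 = 4.
Cage a's pair has sum 7, which forces R3C6 = 3.
The 3 cells of cage o must have product 6, which forces R4C3 = 3.
The 4 cells of cage k must have sum 15, leaving R5C3 = 5.
Cage q's pair has sum 7, so R5C6 = 2.
Cage m needs sum 11, which forces R1C1 = 4.
Cage c needs two cells with sum 5; hence R2C3 = 2.
Cage c needs two cells with sum 5; hence R2C4 = 3.
Cage o needs product 6, so R4C2 = 2.
The two cells of cage e must have sum 5, leaving R4C5 = 4.
Column 6 now contains 2, so R4C6 = 1.
Row 5 already has 2, leaving R5C2 = 1.
Row 5 now contains 1, which forces R5C4 = 4.
Column 3 already has 2, which forces R1C3 = 1.
Cage h's pair has product 2, leaving R1C4 = 2.
Cage f needs product 15, so R1C5 = 3.
2 is placed in row 2; hence R2C1 = 5.
Row 2 already has 5, which forces R2C5 = 1.
The 3 cells of cage m must have sum 11; hence R3C1 = 2.
Cage k needs sum 15, so R3C4 = 1.
Column 5 now contains 1, which forces R3C5 = 5.
Row 4 now contains 1, so R4C4 = 5.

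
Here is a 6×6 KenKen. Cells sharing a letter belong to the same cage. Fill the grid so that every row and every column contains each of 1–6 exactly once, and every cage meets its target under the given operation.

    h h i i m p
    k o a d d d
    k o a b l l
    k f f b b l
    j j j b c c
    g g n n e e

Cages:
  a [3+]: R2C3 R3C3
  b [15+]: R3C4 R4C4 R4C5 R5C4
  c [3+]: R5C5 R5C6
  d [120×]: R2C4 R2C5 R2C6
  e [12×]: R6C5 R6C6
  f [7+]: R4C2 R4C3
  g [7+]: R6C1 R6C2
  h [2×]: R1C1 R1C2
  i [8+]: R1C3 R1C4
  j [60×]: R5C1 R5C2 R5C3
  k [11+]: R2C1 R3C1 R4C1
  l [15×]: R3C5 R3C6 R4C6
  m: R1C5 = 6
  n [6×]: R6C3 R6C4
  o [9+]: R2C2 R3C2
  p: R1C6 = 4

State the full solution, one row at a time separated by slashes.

2 1 5 3 6 4 / 1 3 2 4 5 6 / 4 6 1 2 3 5 / 6 4 3 5 2 1 / 3 5 4 6 1 2 / 5 2 6 1 4 3

M is a freebie; hence R1C5 = 6.
P is a freebie; hence R1C6 = 4.
Column 6 needs a 2, and only R5C6 is open for it.
2 is placed in row 5, so R5C5 = 1.
In row 5, 6 can only go at R5C4, so R5C4 = 6.
Cage d needs product 120; hence R2C6 = 6.
Column 6 already has 6, which forces R6C6 = 3.
Cage l has product 15, which forces R3C5 = 3.
Cage n needs two cells with product 6, leaving R6C3 = 6.
The two cells of cage n must have product 6; hence R6C4 = 1.
Cage e needs two cells with product 12, so R6C5 = 4.
Cage d has product 120, so R2C4 = 4.
Column 5 now contains 4, so R2C5 = 5.
Column 4 already has 4, which forces R3C4 = 2.
Cage b has sum 15, which forces R4C5 = 2.
5 is placed in row 2, leaving R2C2 = 3.
Cage a's pair has sum 3, which forces R2C3 = 2.
Cage o's pair has sum 9, which forces R3C2 = 6.
Row 3 already has 2, leaving R3C3 = 1.
Row 3 now contains 1, so R3C6 = 5.
6 is placed in column 2, so R4C2 = 4.
4 is placed in row 4; hence R4C3 = 3.
The 4 cells of cage b must have sum 15, which forces R4C4 = 5.
Column 6 now contains 5, so R4C6 = 1.
4 is placed in column 2, which forces R5C2 = 5.
5 is placed in row 5, which forces R5C3 = 4.
Column 2 already has 5, leaving R6C2 = 2.
Cage h's pair has product 2, leaving R1C1 = 2.
Column 2 already has 2, which forces R1C2 = 1.
3 is placed in column 3, so R1C3 = 5.
Column 4 now contains 5; hence R1C4 = 3.
Row 2 now contains 2, which forces R2C1 = 1.
Row 3 already has 5; hence R3C1 = 4.
5 is placed in row 4, so R4C1 = 6.
Row 5 now contains 4, leaving R5C1 = 3.
2 is placed in row 6; hence R6C1 = 5.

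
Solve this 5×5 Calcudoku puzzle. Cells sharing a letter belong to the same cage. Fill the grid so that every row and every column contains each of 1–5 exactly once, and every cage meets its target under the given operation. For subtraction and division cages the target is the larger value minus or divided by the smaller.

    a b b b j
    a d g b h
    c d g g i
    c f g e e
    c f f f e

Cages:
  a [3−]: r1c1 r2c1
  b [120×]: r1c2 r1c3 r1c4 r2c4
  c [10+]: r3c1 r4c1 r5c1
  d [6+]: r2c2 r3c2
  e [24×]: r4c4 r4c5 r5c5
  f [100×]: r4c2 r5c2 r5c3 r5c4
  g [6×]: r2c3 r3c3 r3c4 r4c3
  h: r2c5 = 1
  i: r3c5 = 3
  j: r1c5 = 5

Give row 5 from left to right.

Cage j is a single given cell; hence r1c5 = 5.
Cage h is a single given cell, so r2c5 = 1.
Cage g needs product 6, leaving r3c4 = 1.
I is a freebie; hence r3c5 = 3.
Cage f has product 100, which forces r4c2 = 5.
The 4 cells of cage g must have product 6, so r2c3 = 3.
Cage b needs product 120; hence r2c4 = 5.
Row 3 already has 3, leaving r3c3 = 2.
The 4 cells of cage g must have product 6, which forces r4c3 = 1.
Cage e needs product 24, which forces r4c4 = 3.
Column 4 now contains 5, so r5c4 = 4.
Row 5 already has 4, so r5c5 = 2.
Cage a's pair has difference 3, so r1c1 = 1.
The 4 cells of cage b must have product 120, leaving r1c2 = 3.
Column 3 already has 2, which forces r1c3 = 4.
Column 4 already has 4; hence r1c4 = 2.
5 is placed in row 2, so r2c1 = 4.
The two cells of cage d must have sum 6, so r2c2 = 2.
Cage c has sum 10, leaving r3c1 = 5.
2 is placed in row 3, leaving r3c2 = 4.
Column 1 now contains 4, so r4c1 = 2.
2 is placed in column 5, which forces r4c5 = 4.
Column 1 now contains 1, which forces r5c1 = 3.
Row 5 already has 4, leaving r5c2 = 1.
Row 5 already has 4, leaving r5c3 = 5.
The full grid is 1 3 4 2 5 / 4 2 3 5 1 / 5 4 2 1 3 / 2 5 1 3 4 / 3 1 5 4 2.

3 1 5 4 2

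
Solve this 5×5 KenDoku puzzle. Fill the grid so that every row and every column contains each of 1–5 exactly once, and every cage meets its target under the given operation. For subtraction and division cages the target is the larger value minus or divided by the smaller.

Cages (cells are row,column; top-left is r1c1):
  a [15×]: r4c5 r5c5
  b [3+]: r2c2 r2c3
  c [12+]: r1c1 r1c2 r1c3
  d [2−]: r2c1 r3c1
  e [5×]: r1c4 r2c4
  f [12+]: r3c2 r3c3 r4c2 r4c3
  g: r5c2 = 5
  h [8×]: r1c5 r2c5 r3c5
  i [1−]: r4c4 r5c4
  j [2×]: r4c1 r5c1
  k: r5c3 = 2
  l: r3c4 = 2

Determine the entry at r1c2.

3

Cage l is given, leaving r3c4 = 2.
Cage g is given, leaving r5c2 = 5.
Cage k is a single given cell, so r5c3 = 2.
5 is placed in row 5, which forces r5c5 = 3.
The two cells of cage b must have sum 3; hence r2c2 = 2.
Column 3 now contains 2, leaving r2c3 = 1.
Row 2 already has 1, so r2c4 = 5.
Row 2 already has 1, leaving r2c5 = 4.
4 is placed in column 5, leaving r3c5 = 1.
Cage j's pair has product 2, which forces r4c1 = 2.
Column 4 now contains 5; hence r4c4 = 3.
Column 5 now contains 3, which forces r4c5 = 5.
Row 5 already has 2, so r5c1 = 1.
The two cells of cage i must have difference 1, leaving r5c4 = 4.
Column 4 now contains 5, leaving r1c4 = 1.
Column 5 already has 1, leaving r1c5 = 2.
5 is placed in row 2, which forces r2c1 = 3.
Cage d's pair has difference 2, so r3c1 = 5.
Cage f has sum 12; hence r3c2 = 4.
Cage f has sum 12, so r3c3 = 3.
Cage f needs sum 12; hence r4c2 = 1.
5 is placed in row 4, so r4c3 = 4.
5 is placed in column 1; hence r1c1 = 4.
Column 2 already has 4, so r1c2 = 3.
Column 3 already has 4, so r1c3 = 5.
The full grid is 4 3 5 1 2 / 3 2 1 5 4 / 5 4 3 2 1 / 2 1 4 3 5 / 1 5 2 4 3.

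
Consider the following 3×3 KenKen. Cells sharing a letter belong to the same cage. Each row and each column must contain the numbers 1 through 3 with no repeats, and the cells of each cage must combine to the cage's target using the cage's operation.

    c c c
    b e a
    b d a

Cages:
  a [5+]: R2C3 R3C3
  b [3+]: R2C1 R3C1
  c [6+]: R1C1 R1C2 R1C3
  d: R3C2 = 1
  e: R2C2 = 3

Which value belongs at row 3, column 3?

Cage e is given, which forces R2C2 = 3.
Row 2 already has 3, which forces R2C3 = 2.
Cage d is given, which forces R3C2 = 1.
Column 3 now contains 2, so R3C3 = 3.
Cage c has sum 6, leaving R1C1 = 3.
1 is placed in column 2, so R1C2 = 2.
Column 3 already has 3; hence R1C3 = 1.
Row 2 already has 2, leaving R2C1 = 1.
Row 3 now contains 1, so R3C1 = 2.
The full grid is 3 2 1 / 1 3 2 / 2 1 3.

3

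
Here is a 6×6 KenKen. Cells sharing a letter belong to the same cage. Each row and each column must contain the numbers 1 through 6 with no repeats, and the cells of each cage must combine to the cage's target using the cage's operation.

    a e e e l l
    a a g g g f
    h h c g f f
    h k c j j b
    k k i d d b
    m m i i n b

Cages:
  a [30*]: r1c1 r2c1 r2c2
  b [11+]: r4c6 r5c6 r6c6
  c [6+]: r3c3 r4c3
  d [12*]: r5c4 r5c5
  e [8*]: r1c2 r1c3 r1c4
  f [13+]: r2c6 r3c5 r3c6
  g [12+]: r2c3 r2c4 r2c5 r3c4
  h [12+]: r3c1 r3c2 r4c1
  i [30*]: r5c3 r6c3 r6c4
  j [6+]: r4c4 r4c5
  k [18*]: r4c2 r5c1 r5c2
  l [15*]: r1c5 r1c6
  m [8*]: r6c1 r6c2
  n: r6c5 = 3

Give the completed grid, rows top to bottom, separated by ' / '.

N is a freebie; hence r6c5 = 3.
Column 5 already has 3, which forces r1c5 = 5.
Cage l's pair has product 15, so r1c6 = 3.
Row 1 needs a 6, and only r1c1 is open for it.
The only place for 5 in row 5 is r5c3.
In row 6, 5 can only go at r6c6, so r6c6 = 5.
Cage f has sum 13; hence r2c6 = 6.
The 3 cells of cage f must have sum 13; hence r3c5 = 6.
Column 6 now contains 5, so r3c6 = 1.
Cage g needs sum 12, which forces r2c3 = 3.
1 is placed in row 3, leaving r3c4 = 3.
Column 4 already has 3; hence r5c4 = 6.
Column 4 already has 6, leaving r6c4 = 1.
Cage d's pair has product 12, so r5c5 = 2.
Row 5 now contains 2, so r5c6 = 4.
Row 6 now contains 1, leaving r6c3 = 6.
The 4 cells of cage g must have sum 12, which forces r2c4 = 2.
Column 5 now contains 2; hence r2c5 = 4.
Cage k has product 18, so r4c2 = 6.
Column 4 already has 2, so r4c4 = 5.
4 is placed in column 5, so r4c5 = 1.
4 is placed in column 6, so r4c6 = 2.
Column 4 already has 2, so r1c4 = 4.
The two cells of cage c must have sum 6, so r3c3 = 2.
Row 4 already has 5, leaving r4c1 = 3.
Row 4 already has 2; hence r4c3 = 4.
3 is placed in column 1, which forces r5c1 = 1.
1 is placed in row 5, so r5c2 = 3.
Cage e has product 8; hence r1c2 = 2.
Column 3 already has 2, which forces r1c3 = 1.
Column 1 now contains 1; hence r2c1 = 5.
Cage a needs product 30, leaving r2c2 = 1.
Column 1 now contains 5, which forces r3c1 = 4.
4 is placed in row 3, so r3c2 = 5.
Column 1 now contains 4; hence r6c1 = 2.
Column 2 already has 2, which forces r6c2 = 4.

6 2 1 4 5 3 / 5 1 3 2 4 6 / 4 5 2 3 6 1 / 3 6 4 5 1 2 / 1 3 5 6 2 4 / 2 4 6 1 3 5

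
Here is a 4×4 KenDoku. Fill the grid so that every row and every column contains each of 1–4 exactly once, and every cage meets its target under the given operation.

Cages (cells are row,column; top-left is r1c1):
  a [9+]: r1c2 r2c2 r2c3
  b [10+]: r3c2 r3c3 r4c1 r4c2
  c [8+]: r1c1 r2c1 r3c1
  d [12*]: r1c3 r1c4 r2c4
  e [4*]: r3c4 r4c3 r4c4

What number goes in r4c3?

1

Column 1 needs a 2, and only r4c1 is open for it.
Cage e has product 4, which forces r3c4 = 1.
Row 4 already has 2, so r4c3 = 1.
Cage e has product 4, leaving r4c4 = 4.
The 3 cells of cage d must have product 12, which forces r1c3 = 2.
4 is placed in column 4, so r1c4 = 3.
Cage d has product 12, so r2c4 = 2.
The 4 cells of cage b must have sum 10, which forces r3c2 = 2.
Cage b needs sum 10, so r3c3 = 3.
Row 4 now contains 4, which forces r4c2 = 3.
Cage c has sum 8, so r1c1 = 1.
Row 1 already has 3, which forces r1c2 = 4.
The 3 cells of cage c must have sum 8; hence r2c1 = 3.
Cage a has sum 9, so r2c2 = 1.
Column 3 already has 3, leaving r2c3 = 4.
Row 3 already has 3, leaving r3c1 = 4.
Completed grid: 1 4 2 3 / 3 1 4 2 / 4 2 3 1 / 2 3 1 4.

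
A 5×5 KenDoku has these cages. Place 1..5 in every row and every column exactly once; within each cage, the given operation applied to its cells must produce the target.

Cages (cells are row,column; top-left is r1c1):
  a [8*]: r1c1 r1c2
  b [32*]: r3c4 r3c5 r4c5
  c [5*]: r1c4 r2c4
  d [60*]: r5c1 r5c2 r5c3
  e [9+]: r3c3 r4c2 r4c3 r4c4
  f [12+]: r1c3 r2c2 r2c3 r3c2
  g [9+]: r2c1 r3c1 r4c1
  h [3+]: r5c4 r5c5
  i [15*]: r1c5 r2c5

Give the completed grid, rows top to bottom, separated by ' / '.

2 4 1 5 3 / 3 2 4 1 5 / 1 5 3 4 2 / 5 1 2 3 4 / 4 3 5 2 1

Cage b has product 32, leaving r3c4 = 4.
Cage b needs product 32; hence r3c5 = 2.
The 3 cells of cage b must have product 32, which forces r4c5 = 4.
Column 5 already has 2; hence r5c5 = 1.
Row 5 now contains 1; hence r5c4 = 2.
Column 4 needs a 3, and only r4c4 is open for it.
Cage e needs sum 9, leaving r3c3 = 3.
Cage g has sum 9, which forces r2c1 = 3.
Row 2 already has 3, so r2c5 = 5.
Cage c needs two cells with product 5, which forces r1c4 = 5.
5 is placed in column 5, leaving r1c5 = 3.
5 is placed in row 2, which forces r2c4 = 1.
Cage d has product 60, leaving r5c2 = 3.
The 4 cells of cage f must have sum 12, which forces r1c3 = 1.
Cage f has sum 12, so r3c2 = 5.
Column 3 now contains 1; hence r4c3 = 2.
Cage f needs sum 12, so r2c2 = 2.
Column 3 now contains 2; hence r2c3 = 4.
5 is placed in row 3, which forces r3c1 = 1.
Cage g needs sum 9, leaving r4c1 = 5.
Row 4 already has 2; hence r4c2 = 1.
Column 1 already has 5, leaving r5c1 = 4.
4 is placed in column 3, leaving r5c3 = 5.
Column 1 already has 4, which forces r1c1 = 2.
Column 2 already has 2, leaving r1c2 = 4.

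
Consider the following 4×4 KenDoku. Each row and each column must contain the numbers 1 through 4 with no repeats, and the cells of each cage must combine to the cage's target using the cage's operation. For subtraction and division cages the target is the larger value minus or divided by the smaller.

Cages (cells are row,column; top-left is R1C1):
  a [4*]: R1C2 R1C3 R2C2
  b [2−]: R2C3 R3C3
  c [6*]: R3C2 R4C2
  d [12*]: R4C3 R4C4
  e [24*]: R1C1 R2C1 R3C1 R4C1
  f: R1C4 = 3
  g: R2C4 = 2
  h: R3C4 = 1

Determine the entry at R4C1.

1

Cage f is given; hence R1C4 = 3.
Cage g is a single given cell; hence R2C4 = 2.
Cage h is a single given cell, so R3C4 = 1.
Column 4 now contains 3, which forces R4C4 = 4.
Cage a has product 4, which forces R1C2 = 4.
Cage a needs product 4, so R1C3 = 1.
Row 2 now contains 2, leaving R2C2 = 1.
Column 3 already has 1, so R2C3 = 4.
4 is placed in row 4, leaving R4C3 = 3.
1 is placed in row 1; hence R1C1 = 2.
Row 2 now contains 4, leaving R2C1 = 3.
Cage e has product 24, which forces R3C1 = 4.
Cage c's pair has product 6, which forces R3C2 = 3.
Column 3 now contains 3; hence R3C3 = 2.
Cage e has product 24, so R4C1 = 1.
Row 4 already has 3; hence R4C2 = 2.
The full grid is 2 4 1 3 / 3 1 4 2 / 4 3 2 1 / 1 2 3 4.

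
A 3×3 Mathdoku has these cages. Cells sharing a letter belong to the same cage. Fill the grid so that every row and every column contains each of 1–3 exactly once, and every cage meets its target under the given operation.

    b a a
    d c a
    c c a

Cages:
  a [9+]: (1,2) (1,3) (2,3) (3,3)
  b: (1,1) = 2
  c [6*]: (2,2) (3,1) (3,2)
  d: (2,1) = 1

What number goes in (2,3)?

Cage b is given; hence (1,1) = 2.
The 4 cells of cage a must have sum 9, leaving (1,2) = 3.
Row 1 already has 2, which forces (1,3) = 1.
Cage d is a single given cell; hence (2,1) = 1.
Row 2 now contains 1; hence (2,2) = 2.
2 is placed in row 2, which forces (2,3) = 3.
1 is placed in column 1, leaving (3,1) = 3.
Column 2 already has 2, leaving (3,2) = 1.
Column 3 already has 3; hence (3,3) = 2.
Filled in: 2 3 1 / 1 2 3 / 3 1 2.

3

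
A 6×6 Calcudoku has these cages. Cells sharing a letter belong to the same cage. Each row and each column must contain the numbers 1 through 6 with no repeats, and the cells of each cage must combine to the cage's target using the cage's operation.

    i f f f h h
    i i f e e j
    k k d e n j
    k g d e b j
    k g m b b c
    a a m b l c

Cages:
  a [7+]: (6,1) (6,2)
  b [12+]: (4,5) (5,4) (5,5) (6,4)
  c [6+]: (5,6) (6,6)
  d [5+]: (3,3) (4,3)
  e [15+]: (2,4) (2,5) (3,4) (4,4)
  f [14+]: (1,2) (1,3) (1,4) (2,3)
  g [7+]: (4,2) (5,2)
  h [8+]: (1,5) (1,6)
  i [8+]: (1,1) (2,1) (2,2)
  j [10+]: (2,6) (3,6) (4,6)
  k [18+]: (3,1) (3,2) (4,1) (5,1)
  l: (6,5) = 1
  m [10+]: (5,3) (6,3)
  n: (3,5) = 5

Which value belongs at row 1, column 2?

2

N is a freebie; hence (3,5) = 5.
Cage l is a single given cell, so (6,5) = 1.
In row 1, 4 can only go at (1,1), so (1,1) = 4.
Row 1 needs a 1, and only (1,3) is open for it.
1 is placed in column 3, so (2,3) = 5.
Column 1 needs a 2, and only (6,1) is open for it.
Cage a's pair has sum 7, which forces (6,2) = 5.
Row 6 already has 5, leaving (6,6) = 4.
The two cells of cage m must have sum 10; hence (5,3) = 4.
The two cells of cage c must have sum 6; hence (5,6) = 2.
Row 6 already has 4, which forces (6,3) = 6.
6 is placed in row 6, leaving (6,4) = 3.
Cage b has sum 12, leaving (4,5) = 2.
2 is placed in row 5, so (5,4) = 1.
The 4 cells of cage b must have sum 12; hence (5,5) = 6.
Column 5 already has 2, which forces (1,5) = 3.
Cage h needs two cells with sum 8, which forces (1,6) = 5.
Column 5 already has 3, which forces (2,5) = 4.
Cage d's pair has sum 5; hence (3,3) = 2.
Cage g's pair has sum 7; hence (4,2) = 4.
Row 4 already has 2, which forces (4,3) = 3.
Row 5 now contains 6, which forces (5,2) = 3.
Cage i needs sum 8, leaving (2,1) = 3.
Column 2 already has 3; hence (2,2) = 1.
The 4 cells of cage e must have sum 15, leaving (2,4) = 2.
1 is placed in row 2; hence (2,6) = 6.
The 4 cells of cage k must have sum 18, leaving (3,1) = 1.
Column 2 already has 4, which forces (3,2) = 6.
The 4 cells of cage e must have sum 15; hence (3,4) = 4.
Row 3 already has 1, which forces (3,6) = 3.
Cage k has sum 18; hence (4,1) = 6.
Cage e needs sum 15; hence (4,4) = 5.
6 is placed in column 6; hence (4,6) = 1.
3 is placed in row 5; hence (5,1) = 5.
Column 2 already has 6, so (1,2) = 2.
2 is placed in column 4, which forces (1,4) = 6.
The full grid is 4 2 1 6 3 5 / 3 1 5 2 4 6 / 1 6 2 4 5 3 / 6 4 3 5 2 1 / 5 3 4 1 6 2 / 2 5 6 3 1 4.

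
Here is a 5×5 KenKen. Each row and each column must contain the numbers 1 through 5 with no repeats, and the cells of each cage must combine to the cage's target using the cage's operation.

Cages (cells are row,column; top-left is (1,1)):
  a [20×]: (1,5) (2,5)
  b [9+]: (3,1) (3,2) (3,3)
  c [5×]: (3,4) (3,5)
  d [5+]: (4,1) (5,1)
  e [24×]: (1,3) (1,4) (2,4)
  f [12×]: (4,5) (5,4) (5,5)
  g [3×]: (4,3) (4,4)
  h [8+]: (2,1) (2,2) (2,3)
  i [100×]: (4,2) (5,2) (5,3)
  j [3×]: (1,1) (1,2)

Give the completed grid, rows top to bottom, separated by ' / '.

3 1 2 4 5 / 5 2 1 3 4 / 2 3 4 5 1 / 4 5 3 1 2 / 1 4 5 2 3

The 3 cells of cage i must have product 100, so (4,2) = 5.
The 3 cells of cage i must have product 100; hence (5,2) = 4.
The 3 cells of cage i must have product 100, leaving (5,3) = 5.
In row 1, 5 can only go at (1,5), so (1,5) = 5.
Column 5 now contains 5, leaving (2,5) = 4.
Cage c's pair has product 5; hence (3,4) = 5.
Column 5 now contains 5, so (3,5) = 1.
4 is placed in column 5; hence (4,5) = 2.
Column 5 now contains 1, leaving (5,5) = 3.
The 3 cells of cage h must have sum 8, which forces (2,1) = 5.
The 3 cells of cage f must have product 12, leaving (5,4) = 2.
The 3 cells of cage e must have product 24, leaving (1,3) = 2.
Cage e has product 24, so (1,4) = 4.
Column 3 already has 2; hence (2,3) = 1.
Column 4 already has 2, leaving (2,4) = 3.
Cage d needs two cells with sum 5, leaving (4,1) = 4.
Column 3 already has 1, so (4,3) = 3.
Column 4 already has 3, so (4,4) = 1.
Row 5 now contains 2; hence (5,1) = 1.
Column 1 already has 1, which forces (1,1) = 3.
The two cells of cage j must have product 3, so (1,2) = 1.
Row 2 now contains 1, which forces (2,2) = 2.
Column 1 already has 3; hence (3,1) = 2.
Column 2 already has 2, leaving (3,2) = 3.
Column 3 now contains 3, which forces (3,3) = 4.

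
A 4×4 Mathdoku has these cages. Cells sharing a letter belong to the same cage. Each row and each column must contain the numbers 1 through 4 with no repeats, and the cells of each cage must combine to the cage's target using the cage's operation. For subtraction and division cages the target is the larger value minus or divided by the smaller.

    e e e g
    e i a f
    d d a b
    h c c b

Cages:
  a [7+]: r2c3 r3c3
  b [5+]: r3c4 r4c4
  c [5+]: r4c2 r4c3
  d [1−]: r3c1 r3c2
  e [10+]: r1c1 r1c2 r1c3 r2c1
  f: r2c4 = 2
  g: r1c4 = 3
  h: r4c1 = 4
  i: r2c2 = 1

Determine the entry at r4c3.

G is a freebie; hence r1c4 = 3.
Cage i is a single given cell, leaving r2c2 = 1.
Cage f is given; hence r2c4 = 2.
H is a freebie; hence r4c1 = 4.
Row 4 now contains 4; hence r4c4 = 1.
4 is placed in column 1, leaving r2c1 = 3.
Row 2 already has 3, so r2c3 = 4.
Column 3 already has 4, which forces r3c3 = 3.
1 is placed in column 4, which forces r3c4 = 4.
Column 3 already has 3; hence r4c3 = 2.
Cage e has sum 10, so r1c1 = 2.
Cage e needs sum 10; hence r1c2 = 4.
Column 3 now contains 2, which forces r1c3 = 1.
Cage d's pair has difference 1, so r3c1 = 1.
Row 3 already has 4, leaving r3c2 = 2.
2 is placed in row 4, leaving r4c2 = 3.
Filled in: 2 4 1 3 / 3 1 4 2 / 1 2 3 4 / 4 3 2 1.

2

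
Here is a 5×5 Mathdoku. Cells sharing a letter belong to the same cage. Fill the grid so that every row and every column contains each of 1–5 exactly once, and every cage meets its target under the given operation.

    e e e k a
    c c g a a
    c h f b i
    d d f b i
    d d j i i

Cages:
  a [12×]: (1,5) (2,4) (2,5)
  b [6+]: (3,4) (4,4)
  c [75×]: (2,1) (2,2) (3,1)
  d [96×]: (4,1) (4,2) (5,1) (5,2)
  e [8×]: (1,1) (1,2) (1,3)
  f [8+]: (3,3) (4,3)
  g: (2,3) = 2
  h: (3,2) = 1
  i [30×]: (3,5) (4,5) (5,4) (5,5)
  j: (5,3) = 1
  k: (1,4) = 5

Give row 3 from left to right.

5 1 3 4 2

Cage k is given, leaving (1,4) = 5.
The 3 cells of cage c must have product 75, leaving (2,1) = 3.
Cage c needs product 75; hence (2,2) = 5.
Cage g is given, leaving (2,3) = 2.
The 3 cells of cage c must have product 75, which forces (3,1) = 5.
Cage h is given, so (3,2) = 1.
5 is placed in row 3; hence (3,3) = 3.
3 is placed in row 3, which forces (3,5) = 2.
Column 3 now contains 3, which forces (4,3) = 5.
Cage j is given, which forces (5,3) = 1.
The 3 cells of cage e must have product 8, leaving (1,1) = 1.
The 3 cells of cage e must have product 8, which forces (1,2) = 2.
Column 3 already has 1, which forces (1,3) = 4.
The 3 cells of cage a must have product 12, so (1,5) = 3.
Row 3 already has 2, which forces (3,4) = 4.
Cage b needs two cells with sum 6, leaving (4,4) = 2.
The 4 cells of cage i must have product 30, leaving (4,5) = 1.
The 4 cells of cage i must have product 30, so (5,4) = 3.
The 4 cells of cage i must have product 30; hence (5,5) = 5.
Column 4 already has 4, leaving (2,4) = 1.
Column 5 now contains 1, leaving (2,5) = 4.
Row 4 already has 2, so (4,1) = 4.
The 4 cells of cage d must have product 96, which forces (4,2) = 3.
Cage d has product 96, so (5,1) = 2.
Row 5 already has 3; hence (5,2) = 4.
Completed grid: 1 2 4 5 3 / 3 5 2 1 4 / 5 1 3 4 2 / 4 3 5 2 1 / 2 4 1 3 5.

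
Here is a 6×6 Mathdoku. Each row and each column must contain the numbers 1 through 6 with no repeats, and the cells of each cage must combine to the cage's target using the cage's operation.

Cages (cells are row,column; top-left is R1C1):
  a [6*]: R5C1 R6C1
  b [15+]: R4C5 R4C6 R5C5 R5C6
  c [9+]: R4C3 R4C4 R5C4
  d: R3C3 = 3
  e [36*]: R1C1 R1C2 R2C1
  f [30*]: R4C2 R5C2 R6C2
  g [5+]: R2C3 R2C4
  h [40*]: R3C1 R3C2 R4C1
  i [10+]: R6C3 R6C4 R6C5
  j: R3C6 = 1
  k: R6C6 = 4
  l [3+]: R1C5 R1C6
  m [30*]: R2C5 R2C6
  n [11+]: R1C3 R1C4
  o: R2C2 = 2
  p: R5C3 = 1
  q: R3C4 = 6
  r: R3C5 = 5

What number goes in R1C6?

2

Cage o is a single given cell, which forces R2C2 = 2.
D is a freebie, which forces R3C3 = 3.
Cage q is given, leaving R3C4 = 6.
Cage r is given, leaving R3C5 = 5.
Cage j is a single given cell, leaving R3C6 = 1.
Cage p is given, so R5C3 = 1.
K is a freebie, which forces R6C6 = 4.
The two cells of cage n must have sum 11, leaving R1C3 = 6.
Column 4 already has 6; hence R1C4 = 5.
The two cells of cage l must have sum 3; hence R1C5 = 1.
Column 6 already has 1, so R1C6 = 2.
Column 3 already has 1, so R2C3 = 4.
Cage g needs two cells with sum 5; hence R2C4 = 1.
Column 5 already has 5, which forces R2C5 = 6.
The two cells of cage m must have product 30; hence R2C6 = 5.
Cage h needs product 40, leaving R3C1 = 2.
Row 3 now contains 5, so R3C2 = 4.
The 3 cells of cage h must have product 40, which forces R4C1 = 5.
Row 4 now contains 5; hence R4C3 = 2.
Column 3 already has 2; hence R6C3 = 5.
Row 1 now contains 2, so R1C1 = 4.
Row 1 now contains 6, so R1C2 = 3.
6 is placed in row 2, leaving R2C1 = 3.
The 4 cells of cage b must have sum 15, so R4C5 = 4.
The two cells of cage a must have product 6, so R5C1 = 6.
Cage f has product 30, so R5C2 = 5.
The 4 cells of cage b must have sum 15, which forces R5C5 = 2.
Row 5 now contains 6, which forces R5C6 = 3.
Cage a's pair has product 6, leaving R6C1 = 1.
Row 6 already has 1; hence R6C2 = 6.
Column 5 now contains 2, leaving R6C5 = 3.
Column 2 now contains 6, which forces R4C2 = 1.
Row 4 already has 4, which forces R4C4 = 3.
Column 6 already has 3, leaving R4C6 = 6.
Row 5 already has 3; hence R5C4 = 4.
Row 6 already has 3, leaving R6C4 = 2.
Completed grid: 4 3 6 5 1 2 / 3 2 4 1 6 5 / 2 4 3 6 5 1 / 5 1 2 3 4 6 / 6 5 1 4 2 3 / 1 6 5 2 3 4.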